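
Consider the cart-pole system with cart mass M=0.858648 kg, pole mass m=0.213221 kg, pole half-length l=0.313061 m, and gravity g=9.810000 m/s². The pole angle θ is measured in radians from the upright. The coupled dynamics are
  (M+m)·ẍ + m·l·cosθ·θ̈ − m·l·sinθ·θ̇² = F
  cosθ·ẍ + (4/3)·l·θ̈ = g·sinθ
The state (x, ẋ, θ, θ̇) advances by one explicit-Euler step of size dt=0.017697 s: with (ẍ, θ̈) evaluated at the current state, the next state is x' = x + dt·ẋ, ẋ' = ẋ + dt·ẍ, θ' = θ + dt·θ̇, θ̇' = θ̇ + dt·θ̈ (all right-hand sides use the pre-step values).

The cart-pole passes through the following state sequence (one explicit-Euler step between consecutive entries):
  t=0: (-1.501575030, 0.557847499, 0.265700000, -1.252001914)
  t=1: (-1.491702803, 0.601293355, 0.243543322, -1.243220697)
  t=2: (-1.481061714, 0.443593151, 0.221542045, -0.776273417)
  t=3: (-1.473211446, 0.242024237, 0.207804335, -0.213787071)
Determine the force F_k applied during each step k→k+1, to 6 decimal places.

step 0→1:
  ẍ = (ẋ'−ẋ)/dt = (0.601293355−0.557847499)/0.017697 = 2.454984
  θ̈ = (θ̇'−θ̇)/dt = (-1.243220697−-1.252001914)/0.017697 = 0.496198
  sinθ=0.262585, cosθ=0.964909
  F = (M+m)·ẍ + m·l·cosθ·θ̈ − m·l·sinθ·θ̇² = 2.631422 + 0.031960 − 0.027475 = 2.635906
step 1→2:
  ẍ = (ẋ'−ẋ)/dt = (0.443593151−0.601293355)/0.017697 = -8.911126
  θ̈ = (θ̇'−θ̇)/dt = (-0.776273417−-1.243220697)/0.017697 = 26.385674
  sinθ=0.241143, cosθ=0.970490
  F = (M+m)·ẍ + m·l·cosθ·θ̈ − m·l·sinθ·θ̇² = -9.551560 + 1.709299 − 0.024879 = -7.867140
step 2→3:
  ẍ = (ẋ'−ẋ)/dt = (0.242024237−0.443593151)/0.017697 = -11.390005
  θ̈ = (θ̇'−θ̇)/dt = (-0.213787071−-0.776273417)/0.017697 = 31.784277
  sinθ=0.219734, cosθ=0.975560
  F = (M+m)·ẍ + m·l·cosθ·θ̈ − m·l·sinθ·θ̇² = -12.208593 + 2.069785 − 0.008839 = -10.147647

F_0 = 2.635906 N
F_1 = -7.867140 N
F_2 = -10.147647 N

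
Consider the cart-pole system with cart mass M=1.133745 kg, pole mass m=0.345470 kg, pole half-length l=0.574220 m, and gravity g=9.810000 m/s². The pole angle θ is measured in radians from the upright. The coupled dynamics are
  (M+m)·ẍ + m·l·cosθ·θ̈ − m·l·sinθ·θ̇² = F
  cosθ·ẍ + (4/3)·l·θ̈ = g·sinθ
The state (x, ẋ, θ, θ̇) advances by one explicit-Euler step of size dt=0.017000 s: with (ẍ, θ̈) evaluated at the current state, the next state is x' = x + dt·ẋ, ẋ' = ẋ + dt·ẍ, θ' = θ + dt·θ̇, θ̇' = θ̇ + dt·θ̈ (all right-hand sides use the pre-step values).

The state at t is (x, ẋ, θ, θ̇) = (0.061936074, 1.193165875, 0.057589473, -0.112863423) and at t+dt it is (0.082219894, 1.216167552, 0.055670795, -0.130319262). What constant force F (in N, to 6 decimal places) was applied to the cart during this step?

ẍ = (ẋ'−ẋ)/dt = (1.216167552−1.193165875)/0.017000 = 1.353040
θ̈ = (θ̇'−θ̇)/dt = (-0.130319262−-0.112863423)/0.017000 = -1.026814
sinθ=0.057558, cosθ=0.998342
F = (M+m)·ẍ + m·l·cosθ·θ̈ − m·l·sinθ·θ̇² = 2.001437 + -0.203357 − 0.000145 = 1.797934

F = 1.797934 N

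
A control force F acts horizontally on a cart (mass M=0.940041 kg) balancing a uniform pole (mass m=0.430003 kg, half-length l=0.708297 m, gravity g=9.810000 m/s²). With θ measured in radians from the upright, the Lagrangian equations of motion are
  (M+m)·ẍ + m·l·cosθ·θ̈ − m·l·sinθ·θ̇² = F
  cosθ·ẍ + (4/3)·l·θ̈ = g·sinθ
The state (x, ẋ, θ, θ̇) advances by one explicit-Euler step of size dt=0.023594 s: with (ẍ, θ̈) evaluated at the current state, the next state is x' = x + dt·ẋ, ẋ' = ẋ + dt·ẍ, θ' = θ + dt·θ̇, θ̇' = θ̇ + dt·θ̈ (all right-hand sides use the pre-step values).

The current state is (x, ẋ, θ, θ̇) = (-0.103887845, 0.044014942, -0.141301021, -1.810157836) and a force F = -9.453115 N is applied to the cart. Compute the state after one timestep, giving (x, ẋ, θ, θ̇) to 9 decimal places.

(-0.102849356, -0.160878686, -0.184009885, -1.629878408)

sinθ=-0.140831288, cosθ=0.990033610
temp = (F + m·l·θ̇²·sinθ)/(M+m) = (-9.453115 + -0.140546142)/1.370044 = -7.002447470
θ̈ = (g·sinθ − cosθ·temp)/(l·(4/3 − m·cos²θ/(M+m))) = 7.640901416
ẍ = temp − m·l·θ̈·cosθ/(M+m) = -8.684141210
Euler: x'=-0.103887845+0.023594·0.044014942=-0.102849356, ẋ'=0.044014942+0.023594·-8.684141210=-0.160878686
       θ'=-0.141301021+0.023594·-1.810157836=-0.184009885, θ̇'=-1.810157836+0.023594·7.640901416=-1.629878408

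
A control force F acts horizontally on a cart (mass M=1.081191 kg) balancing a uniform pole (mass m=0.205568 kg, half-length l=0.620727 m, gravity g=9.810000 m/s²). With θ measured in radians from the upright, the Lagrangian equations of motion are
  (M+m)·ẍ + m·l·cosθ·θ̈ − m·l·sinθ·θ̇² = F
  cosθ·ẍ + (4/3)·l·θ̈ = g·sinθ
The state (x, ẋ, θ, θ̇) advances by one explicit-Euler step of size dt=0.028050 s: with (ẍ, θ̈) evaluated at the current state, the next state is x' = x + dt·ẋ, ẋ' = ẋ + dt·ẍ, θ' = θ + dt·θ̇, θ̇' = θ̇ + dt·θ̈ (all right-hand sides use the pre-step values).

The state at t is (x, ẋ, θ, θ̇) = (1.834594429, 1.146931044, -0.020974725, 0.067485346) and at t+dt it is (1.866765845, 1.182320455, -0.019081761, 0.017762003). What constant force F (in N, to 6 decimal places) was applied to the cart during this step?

ẍ = (ẋ'−ẋ)/dt = (1.182320455−1.146931044)/0.028050 = 1.261655
θ̈ = (θ̇'−θ̇)/dt = (0.017762003−0.067485346)/0.028050 = -1.772668
sinθ=-0.020973, cosθ=0.999780
F = (M+m)·ẍ + m·l·cosθ·θ̈ − m·l·sinθ·θ̇² = 1.623445 + -0.226146 − -0.000012 = 1.397312

F = 1.397312 N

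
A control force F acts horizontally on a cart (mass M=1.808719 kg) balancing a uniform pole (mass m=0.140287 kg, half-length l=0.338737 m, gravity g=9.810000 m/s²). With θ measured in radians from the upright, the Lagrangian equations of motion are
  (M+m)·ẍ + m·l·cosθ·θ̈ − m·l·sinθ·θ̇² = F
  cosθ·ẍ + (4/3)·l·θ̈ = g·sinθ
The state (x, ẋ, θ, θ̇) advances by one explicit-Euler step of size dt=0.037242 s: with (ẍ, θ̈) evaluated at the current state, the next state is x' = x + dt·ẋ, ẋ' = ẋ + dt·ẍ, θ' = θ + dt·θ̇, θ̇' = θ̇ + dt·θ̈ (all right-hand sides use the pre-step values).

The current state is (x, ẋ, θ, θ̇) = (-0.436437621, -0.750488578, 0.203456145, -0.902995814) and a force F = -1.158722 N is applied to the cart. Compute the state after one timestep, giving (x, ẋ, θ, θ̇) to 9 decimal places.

(-0.464387317, -0.777796993, 0.169826775, -0.680334393)

sinθ=0.202055390, cosθ=0.979374096
temp = (F + m·l·θ̇²·sinθ)/(M+m) = (-1.158722 + 0.007829283)/1.949006 = -0.590502398
θ̈ = (g·sinθ − cosθ·temp)/(l·(4/3 − m·cos²θ/(M+m))) = 5.978771835
ẍ = temp − m·l·θ̈·cosθ/(M+m) = -0.733269283
Euler: x'=-0.436437621+0.037242·-0.750488578=-0.464387317, ẋ'=-0.750488578+0.037242·-0.733269283=-0.777796993
       θ'=0.203456145+0.037242·-0.902995814=0.169826775, θ̇'=-0.902995814+0.037242·5.978771835=-0.680334393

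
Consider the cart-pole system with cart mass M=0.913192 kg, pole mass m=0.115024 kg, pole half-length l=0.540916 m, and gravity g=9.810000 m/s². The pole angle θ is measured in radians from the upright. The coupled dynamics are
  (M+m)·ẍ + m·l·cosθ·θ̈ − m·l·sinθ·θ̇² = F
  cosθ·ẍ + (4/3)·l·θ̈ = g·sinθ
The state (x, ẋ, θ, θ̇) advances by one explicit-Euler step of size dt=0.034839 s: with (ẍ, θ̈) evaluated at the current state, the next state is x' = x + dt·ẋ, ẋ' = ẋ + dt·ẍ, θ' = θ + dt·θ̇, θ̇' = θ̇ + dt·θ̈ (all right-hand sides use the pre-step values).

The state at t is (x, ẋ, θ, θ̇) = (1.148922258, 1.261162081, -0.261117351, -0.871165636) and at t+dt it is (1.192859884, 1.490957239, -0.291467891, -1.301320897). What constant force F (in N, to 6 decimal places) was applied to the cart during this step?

ẍ = (ẋ'−ẋ)/dt = (1.490957239−1.261162081)/0.034839 = 6.595917
θ̈ = (θ̇'−θ̇)/dt = (-1.301320897−-0.871165636)/0.034839 = -12.346946
sinθ=-0.258160, cosθ=0.966102
F = (M+m)·ẍ + m·l·cosθ·θ̈ − m·l·sinθ·θ̇² = 6.782028 + -0.742166 − -0.012190 = 6.052052

F = 6.052052 N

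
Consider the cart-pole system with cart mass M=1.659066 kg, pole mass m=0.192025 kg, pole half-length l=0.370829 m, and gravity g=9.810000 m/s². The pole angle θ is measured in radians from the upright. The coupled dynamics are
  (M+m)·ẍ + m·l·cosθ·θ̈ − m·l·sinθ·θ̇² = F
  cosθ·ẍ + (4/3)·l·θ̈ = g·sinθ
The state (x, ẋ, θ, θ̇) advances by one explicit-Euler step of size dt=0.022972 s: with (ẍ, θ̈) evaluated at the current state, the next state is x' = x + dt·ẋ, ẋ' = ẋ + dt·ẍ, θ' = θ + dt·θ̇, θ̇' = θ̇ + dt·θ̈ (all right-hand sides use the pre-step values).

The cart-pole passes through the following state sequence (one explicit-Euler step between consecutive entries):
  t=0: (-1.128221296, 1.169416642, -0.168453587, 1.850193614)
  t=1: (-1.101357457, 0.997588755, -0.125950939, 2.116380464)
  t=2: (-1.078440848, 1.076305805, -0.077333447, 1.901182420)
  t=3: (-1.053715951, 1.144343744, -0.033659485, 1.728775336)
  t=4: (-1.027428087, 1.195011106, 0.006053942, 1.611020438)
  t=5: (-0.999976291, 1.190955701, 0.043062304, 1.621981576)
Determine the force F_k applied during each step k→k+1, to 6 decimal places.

step 0→1:
  ẍ = (ẋ'−ẋ)/dt = (0.997588755−1.169416642)/0.022972 = -7.479884
  θ̈ = (θ̇'−θ̇)/dt = (2.116380464−1.850193614)/0.022972 = 11.587448
  sinθ=-0.167658, cosθ=0.985845
  F = (M+m)·ẍ + m·l·cosθ·θ̈ − m·l·sinθ·θ̇² = -13.845945 + 0.813445 − -0.040869 = -12.991632
step 1→2:
  ẍ = (ẋ'−ẋ)/dt = (1.076305805−0.997588755)/0.022972 = 3.426652
  θ̈ = (θ̇'−θ̇)/dt = (1.901182420−2.116380464)/0.022972 = -9.367841
  sinθ=-0.125618, cosθ=0.992079
  F = (M+m)·ẍ + m·l·cosθ·θ̈ − m·l·sinθ·θ̇² = 6.343045 + -0.661785 − -0.040066 = 5.721325
step 2→3:
  ẍ = (ẋ'−ẋ)/dt = (1.144343744−1.076305805)/0.022972 = 2.961777
  θ̈ = (θ̇'−θ̇)/dt = (1.728775336−1.901182420)/0.022972 = -7.505097
  sinθ=-0.077256, cosθ=0.997011
  F = (M+m)·ẍ + m·l·cosθ·θ̈ − m·l·sinθ·θ̇² = 5.482519 + -0.532829 − -0.019884 = 4.969574
step 3→4:
  ẍ = (ẋ'−ẋ)/dt = (1.195011106−1.144343744)/0.022972 = 2.205614
  θ̈ = (θ̇'−θ̇)/dt = (1.611020438−1.728775336)/0.022972 = -5.126019
  sinθ=-0.033653, cosθ=0.999434
  F = (M+m)·ẍ + m·l·cosθ·θ̈ − m·l·sinθ·θ̇² = 4.082792 + -0.364809 − -0.007162 = 3.725145
step 4→5:
  ẍ = (ẋ'−ẋ)/dt = (1.190955701−1.195011106)/0.022972 = -0.176537
  θ̈ = (θ̇'−θ̇)/dt = (1.621981576−1.611020438)/0.022972 = 0.477152
  sinθ=0.006054, cosθ=0.999982
  F = (M+m)·ẍ + m·l·cosθ·θ̈ − m·l·sinθ·θ̇² = -0.326786 + 0.033977 − 0.001119 = -0.293928

F_0 = -12.991632 N
F_1 = 5.721325 N
F_2 = 4.969574 N
F_3 = 3.725145 N
F_4 = -0.293928 N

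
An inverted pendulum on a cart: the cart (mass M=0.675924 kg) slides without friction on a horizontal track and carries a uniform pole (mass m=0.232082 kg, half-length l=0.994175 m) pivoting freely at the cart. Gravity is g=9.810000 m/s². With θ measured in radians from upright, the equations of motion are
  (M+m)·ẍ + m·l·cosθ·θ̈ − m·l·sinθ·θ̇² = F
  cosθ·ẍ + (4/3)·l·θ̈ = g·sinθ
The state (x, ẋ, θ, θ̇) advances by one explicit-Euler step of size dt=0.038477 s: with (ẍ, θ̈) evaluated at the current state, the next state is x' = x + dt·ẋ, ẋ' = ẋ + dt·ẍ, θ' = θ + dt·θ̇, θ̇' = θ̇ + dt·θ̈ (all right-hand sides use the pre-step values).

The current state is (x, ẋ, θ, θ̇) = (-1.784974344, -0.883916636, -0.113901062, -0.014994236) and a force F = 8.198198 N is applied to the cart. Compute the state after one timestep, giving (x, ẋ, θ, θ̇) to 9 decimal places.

sinθ=-0.113654940, cosθ=0.993520284
temp = (F + m·l·θ̇²·sinθ)/(M+m) = (8.198198 + -0.000005896)/0.908006 = 9.028786268
θ̈ = (g·sinθ − cosθ·temp)/(l·(4/3 − m·cos²θ/(M+m))) = -9.383862186
ẍ = temp − m·l·θ̈·cosθ/(M+m) = 11.397834688
Euler: x'=-1.784974344+0.038477·-0.883916636=-1.818984804, ẋ'=-0.883916636+0.038477·11.397834688=-0.445362151
       θ'=-0.113901062+0.038477·-0.014994236=-0.114477995, θ̇'=-0.014994236+0.038477·-9.383862186=-0.376057101

(-1.818984804, -0.445362151, -0.114477995, -0.376057101)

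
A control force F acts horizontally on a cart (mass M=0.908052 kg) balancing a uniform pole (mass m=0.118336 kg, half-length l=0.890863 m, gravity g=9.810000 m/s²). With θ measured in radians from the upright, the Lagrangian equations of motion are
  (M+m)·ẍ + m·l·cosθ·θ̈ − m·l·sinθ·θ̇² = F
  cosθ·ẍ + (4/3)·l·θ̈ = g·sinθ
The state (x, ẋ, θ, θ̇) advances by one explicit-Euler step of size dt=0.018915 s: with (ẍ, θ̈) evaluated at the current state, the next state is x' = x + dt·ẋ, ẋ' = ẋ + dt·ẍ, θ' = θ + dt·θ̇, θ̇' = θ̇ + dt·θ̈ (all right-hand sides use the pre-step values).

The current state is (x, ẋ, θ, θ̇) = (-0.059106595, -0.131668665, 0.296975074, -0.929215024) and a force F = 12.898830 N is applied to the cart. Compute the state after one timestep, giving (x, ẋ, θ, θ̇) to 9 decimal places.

sinθ=0.292629037, cosθ=0.956226044
temp = (F + m·l·θ̇²·sinθ)/(M+m) = (12.898830 + 0.026636531)/1.026388 = 12.593158271
θ̈ = (g·sinθ − cosθ·temp)/(l·(4/3 − m·cos²θ/(M+m))) = -8.383947230
ẍ = temp − m·l·θ̈·cosθ/(M+m) = 13.416585730
Euler: x'=-0.059106595+0.018915·-0.131668665=-0.061597108, ẋ'=-0.131668665+0.018915·13.416585730=0.122106054
       θ'=0.296975074+0.018915·-0.929215024=0.279398972, θ̇'=-0.929215024+0.018915·-8.383947230=-1.087797386

(-0.061597108, 0.122106054, 0.279398972, -1.087797386)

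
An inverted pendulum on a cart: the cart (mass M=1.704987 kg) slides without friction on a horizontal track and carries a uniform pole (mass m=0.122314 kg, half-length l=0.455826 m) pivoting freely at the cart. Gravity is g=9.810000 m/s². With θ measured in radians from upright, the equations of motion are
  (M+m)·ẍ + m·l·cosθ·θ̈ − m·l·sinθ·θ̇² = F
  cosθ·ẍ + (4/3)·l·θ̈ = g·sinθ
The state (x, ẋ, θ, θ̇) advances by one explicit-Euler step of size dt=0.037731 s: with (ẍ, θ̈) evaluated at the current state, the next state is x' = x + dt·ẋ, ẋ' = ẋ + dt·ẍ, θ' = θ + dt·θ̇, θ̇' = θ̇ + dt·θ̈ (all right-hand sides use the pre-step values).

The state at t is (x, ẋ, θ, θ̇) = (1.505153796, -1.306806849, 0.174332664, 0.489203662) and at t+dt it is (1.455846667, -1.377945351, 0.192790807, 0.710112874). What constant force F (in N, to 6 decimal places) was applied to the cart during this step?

ẍ = (ẋ'−ẋ)/dt = (-1.377945351−-1.306806849)/0.037731 = -1.885413
θ̈ = (θ̇'−θ̇)/dt = (0.710112874−0.489203662)/0.037731 = 5.854846
sinθ=0.173451, cosθ=0.984843
F = (M+m)·ẍ + m·l·cosθ·θ̈ − m·l·sinθ·θ̇² = -3.445216 + 0.321483 − 0.002314 = -3.126048

F = -3.126048 N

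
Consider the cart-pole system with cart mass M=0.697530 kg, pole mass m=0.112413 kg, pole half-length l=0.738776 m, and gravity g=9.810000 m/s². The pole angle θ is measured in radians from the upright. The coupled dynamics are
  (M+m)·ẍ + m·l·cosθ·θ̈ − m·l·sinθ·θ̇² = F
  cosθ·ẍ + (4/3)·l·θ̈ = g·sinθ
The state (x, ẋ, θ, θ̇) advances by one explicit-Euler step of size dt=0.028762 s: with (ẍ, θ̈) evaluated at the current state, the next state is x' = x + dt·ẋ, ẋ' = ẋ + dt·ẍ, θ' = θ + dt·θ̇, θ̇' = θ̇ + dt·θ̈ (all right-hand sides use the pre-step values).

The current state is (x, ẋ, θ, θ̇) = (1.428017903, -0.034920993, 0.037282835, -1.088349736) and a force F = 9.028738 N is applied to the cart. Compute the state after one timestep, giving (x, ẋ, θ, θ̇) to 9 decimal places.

(1.427013505, 0.321818665, 0.005979720, -1.439580665)

sinθ=0.037274198, cosθ=0.999305076
temp = (F + m·l·θ̇²·sinθ)/(M+m) = (9.028738 + 0.003666693)/0.809943 = 11.151901669
θ̈ = (g·sinθ − cosθ·temp)/(l·(4/3 − m·cos²θ/(M+m))) = -12.211630954
ẍ = temp − m·l·θ̈·cosθ/(M+m) = 12.403158970
Euler: x'=1.428017903+0.028762·-0.034920993=1.427013505, ẋ'=-0.034920993+0.028762·12.403158970=0.321818665
       θ'=0.037282835+0.028762·-1.088349736=0.005979720, θ̇'=-1.088349736+0.028762·-12.211630954=-1.439580665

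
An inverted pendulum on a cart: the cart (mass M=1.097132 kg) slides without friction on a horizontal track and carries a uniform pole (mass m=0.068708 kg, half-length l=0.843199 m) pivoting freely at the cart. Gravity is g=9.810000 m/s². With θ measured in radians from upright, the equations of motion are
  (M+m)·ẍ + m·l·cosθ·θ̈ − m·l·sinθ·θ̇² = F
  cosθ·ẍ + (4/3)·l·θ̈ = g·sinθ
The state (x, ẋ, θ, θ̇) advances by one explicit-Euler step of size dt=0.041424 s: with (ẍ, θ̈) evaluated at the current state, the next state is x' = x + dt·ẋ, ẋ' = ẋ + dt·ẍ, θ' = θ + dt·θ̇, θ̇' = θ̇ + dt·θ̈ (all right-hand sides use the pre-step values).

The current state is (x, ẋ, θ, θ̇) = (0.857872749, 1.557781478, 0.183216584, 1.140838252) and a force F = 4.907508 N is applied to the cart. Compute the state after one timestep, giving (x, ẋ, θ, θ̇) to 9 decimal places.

sinθ=0.182193258, cosθ=0.983262740
temp = (F + m·l·θ̇²·sinθ)/(M+m) = (4.907508 + 0.013737821)/1.165840 = 4.221201726
θ̈ = (g·sinθ − cosθ·temp)/(l·(4/3 − m·cos²θ/(M+m))) = -2.195862569
ẍ = temp − m·l·θ̈·cosθ/(M+m) = 4.328495168
Euler: x'=0.857872749+0.041424·1.557781478=0.922402289, ẋ'=1.557781478+0.041424·4.328495168=1.737085062
       θ'=0.183216584+0.041424·1.140838252=0.230474668, θ̇'=1.140838252+0.041424·-2.195862569=1.049876841

(0.922402289, 1.737085062, 0.230474668, 1.049876841)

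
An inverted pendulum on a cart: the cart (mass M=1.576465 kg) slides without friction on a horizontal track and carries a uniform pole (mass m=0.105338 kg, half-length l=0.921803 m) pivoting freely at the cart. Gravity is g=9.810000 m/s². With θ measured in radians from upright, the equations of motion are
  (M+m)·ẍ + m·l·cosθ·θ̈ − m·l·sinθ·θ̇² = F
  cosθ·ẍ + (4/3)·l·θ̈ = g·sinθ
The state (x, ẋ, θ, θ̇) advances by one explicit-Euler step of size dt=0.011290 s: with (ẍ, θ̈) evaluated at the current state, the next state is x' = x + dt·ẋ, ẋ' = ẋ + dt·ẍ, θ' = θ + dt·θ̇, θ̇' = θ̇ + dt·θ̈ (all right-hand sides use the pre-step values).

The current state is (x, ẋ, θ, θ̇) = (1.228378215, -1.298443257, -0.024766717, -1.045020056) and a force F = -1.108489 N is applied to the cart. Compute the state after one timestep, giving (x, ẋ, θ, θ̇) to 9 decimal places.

sinθ=-0.024764185, cosθ=0.999693321
temp = (F + m·l·θ̇²·sinθ)/(M+m) = (-1.108489 + -0.002626011)/1.681803 = -0.660668943
θ̈ = (g·sinθ − cosθ·temp)/(l·(4/3 − m·cos²θ/(M+m))) = 0.356445625
ẍ = temp − m·l·θ̈·cosθ/(M+m) = -0.681242441
Euler: x'=1.228378215+0.011290·-1.298443257=1.213718791, ẋ'=-1.298443257+0.011290·-0.681242441=-1.306134484
       θ'=-0.024766717+0.011290·-1.045020056=-0.036564993, θ̇'=-1.045020056+0.011290·0.356445625=-1.040995785

(1.213718791, -1.306134484, -0.036564993, -1.040995785)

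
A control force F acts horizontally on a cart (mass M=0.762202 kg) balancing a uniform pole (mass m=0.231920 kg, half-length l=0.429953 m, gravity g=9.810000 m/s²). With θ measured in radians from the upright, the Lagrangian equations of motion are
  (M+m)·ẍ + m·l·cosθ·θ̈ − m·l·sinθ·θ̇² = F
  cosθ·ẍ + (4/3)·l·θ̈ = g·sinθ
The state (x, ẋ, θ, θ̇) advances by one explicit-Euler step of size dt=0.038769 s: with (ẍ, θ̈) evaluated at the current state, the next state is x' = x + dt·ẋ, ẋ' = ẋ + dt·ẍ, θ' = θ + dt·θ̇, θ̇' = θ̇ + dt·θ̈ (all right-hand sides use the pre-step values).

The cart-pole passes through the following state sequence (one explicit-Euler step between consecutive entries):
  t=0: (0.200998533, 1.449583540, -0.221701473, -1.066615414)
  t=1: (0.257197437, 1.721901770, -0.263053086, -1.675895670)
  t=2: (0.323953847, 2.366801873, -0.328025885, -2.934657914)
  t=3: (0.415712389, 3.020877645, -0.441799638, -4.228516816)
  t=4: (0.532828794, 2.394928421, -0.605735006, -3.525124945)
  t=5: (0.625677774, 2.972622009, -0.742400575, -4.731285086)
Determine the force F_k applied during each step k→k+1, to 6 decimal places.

step 0→1:
  ẍ = (ẋ'−ẋ)/dt = (1.721901770−1.449583540)/0.038769 = 7.024123
  θ̈ = (θ̇'−θ̇)/dt = (-1.675895670−-1.066615414)/0.038769 = -15.715656
  sinθ=-0.219890, cosθ=0.975525
  F = (M+m)·ẍ + m·l·cosθ·θ̈ − m·l·sinθ·θ̇² = 6.982835 + -1.528727 − -0.024945 = 5.479053
step 1→2:
  ẍ = (ẋ'−ẋ)/dt = (2.366801873−1.721901770)/0.038769 = 16.634427
  θ̈ = (θ̇'−θ̇)/dt = (-2.934657914−-1.675895670)/0.038769 = -32.468267
  sinθ=-0.260030, cosθ=0.965601
  F = (M+m)·ẍ + m·l·cosθ·θ̈ − m·l·sinθ·θ̇² = 16.536650 + -3.126193 − -0.072824 = 13.483281
step 2→3:
  ẍ = (ẋ'−ẋ)/dt = (3.020877645−2.366801873)/0.038769 = 16.871102
  θ̈ = (θ̇'−θ̇)/dt = (-4.228516816−-2.934657914)/0.038769 = -33.373543
  sinθ=-0.322175, cosθ=0.946680
  F = (M+m)·ẍ + m·l·cosθ·θ̈ − m·l·sinθ·θ̇² = 16.771934 + -3.150393 − -0.276672 = 13.898213
step 3→4:
  ẍ = (ẋ'−ẋ)/dt = (2.394928421−3.020877645)/0.038769 = -16.145612
  θ̈ = (θ̇'−θ̇)/dt = (-3.525124945−-4.228516816)/0.038769 = 18.143152
  sinθ=-0.427567, cosθ=0.903984
  F = (M+m)·ẍ + m·l·cosθ·θ̈ − m·l·sinθ·θ̇² = -16.050708 + 1.635432 − -0.762324 = -13.652952
step 4→5:
  ẍ = (ẋ'−ẋ)/dt = (2.972622009−2.394928421)/0.038769 = 14.900915
  θ̈ = (θ̇'−θ̇)/dt = (-4.731285086−-3.525124945)/0.038769 = -31.111459
  sinθ=-0.569366, cosθ=0.822084
  F = (M+m)·ẍ + m·l·cosθ·θ̈ − m·l·sinθ·θ̇² = 14.813328 + -2.550326 − -0.705505 = 12.968507

F_0 = 5.479053 N
F_1 = 13.483281 N
F_2 = 13.898213 N
F_3 = -13.652952 N
F_4 = 12.968507 N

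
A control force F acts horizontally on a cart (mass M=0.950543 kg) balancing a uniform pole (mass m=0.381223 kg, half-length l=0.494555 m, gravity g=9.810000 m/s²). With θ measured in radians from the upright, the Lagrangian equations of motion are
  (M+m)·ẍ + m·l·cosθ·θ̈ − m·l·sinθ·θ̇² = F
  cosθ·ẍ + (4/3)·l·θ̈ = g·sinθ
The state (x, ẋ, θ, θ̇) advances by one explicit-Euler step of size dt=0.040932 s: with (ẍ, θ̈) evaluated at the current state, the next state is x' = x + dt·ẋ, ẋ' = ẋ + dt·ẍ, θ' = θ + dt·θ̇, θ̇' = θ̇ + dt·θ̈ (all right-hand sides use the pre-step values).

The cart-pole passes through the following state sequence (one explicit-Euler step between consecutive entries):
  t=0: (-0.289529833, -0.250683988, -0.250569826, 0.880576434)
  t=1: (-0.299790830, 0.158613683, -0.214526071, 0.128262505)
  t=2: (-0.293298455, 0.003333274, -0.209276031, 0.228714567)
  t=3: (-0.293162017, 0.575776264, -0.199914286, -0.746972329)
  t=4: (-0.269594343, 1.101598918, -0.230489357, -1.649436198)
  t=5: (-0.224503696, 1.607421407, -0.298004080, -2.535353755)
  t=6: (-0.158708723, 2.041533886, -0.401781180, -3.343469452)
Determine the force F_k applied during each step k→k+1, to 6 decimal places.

step 0→1:
  ẍ = (ẋ'−ẋ)/dt = (0.158613683−-0.250683988)/0.040932 = 9.999454
  θ̈ = (θ̇'−θ̇)/dt = (0.128262505−0.880576434)/0.040932 = -18.379603
  sinθ=-0.247956, cosθ=0.968771
  F = (M+m)·ẍ + m·l·cosθ·θ̈ − m·l·sinθ·θ̇² = 13.316933 + -3.356998 − -0.036250 = 9.996185
step 1→2:
  ẍ = (ẋ'−ẋ)/dt = (0.003333274−0.158613683)/0.040932 = -3.793619
  θ̈ = (θ̇'−θ̇)/dt = (0.228714567−0.128262505)/0.040932 = 2.454121
  sinθ=-0.212884, cosθ=0.977077
  F = (M+m)·ẍ + m·l·cosθ·θ̈ − m·l·sinθ·θ̇² = -5.052213 + 0.452083 − -0.000660 = -4.599469
step 2→3:
  ẍ = (ẋ'−ẋ)/dt = (0.575776264−0.003333274)/0.040932 = 13.985219
  θ̈ = (θ̇'−θ̇)/dt = (-0.746972329−0.228714567)/0.040932 = -23.836776
  sinθ=-0.207752, cosθ=0.978182
  F = (M+m)·ẍ + m·l·cosθ·θ̈ − m·l·sinθ·θ̇² = 18.625039 + -4.396030 − -0.002049 = 14.231058
step 3→4:
  ẍ = (ẋ'−ẋ)/dt = (1.101598918−0.575776264)/0.040932 = 12.846249
  θ̈ = (θ̇'−θ̇)/dt = (-1.649436198−-0.746972329)/0.040932 = -22.047881
  sinθ=-0.198585, cosθ=0.980084
  F = (M+m)·ẍ + m·l·cosθ·θ̈ − m·l·sinθ·θ̇² = 17.108197 + -4.074025 − -0.020891 = 13.055063
step 4→5:
  ẍ = (ẋ'−ẋ)/dt = (1.607421407−1.101598918)/0.040932 = 12.357629
  θ̈ = (θ̇'−θ̇)/dt = (-2.535353755−-1.649436198)/0.040932 = -21.643642
  sinθ=-0.228454, cosθ=0.973555
  F = (M+m)·ẍ + m·l·cosθ·θ̈ − m·l·sinθ·θ̇² = 16.457471 + -3.972687 − -0.117183 = 12.601966
step 5→6:
  ẍ = (ẋ'−ẋ)/dt = (2.041533886−1.607421407)/0.040932 = 10.605699
  θ̈ = (θ̇'−θ̇)/dt = (-3.343469452−-2.535353755)/0.040932 = -19.742883
  sinθ=-0.293613, cosθ=0.955924
  F = (M+m)·ẍ + m·l·cosθ·θ̈ − m·l·sinθ·θ̇² = 14.124310 + -3.558179 − -0.355833 = 10.921963

F_0 = 9.996185 N
F_1 = -4.599469 N
F_2 = 14.231058 N
F_3 = 13.055063 N
F_4 = 12.601966 N
F_5 = 10.921963 N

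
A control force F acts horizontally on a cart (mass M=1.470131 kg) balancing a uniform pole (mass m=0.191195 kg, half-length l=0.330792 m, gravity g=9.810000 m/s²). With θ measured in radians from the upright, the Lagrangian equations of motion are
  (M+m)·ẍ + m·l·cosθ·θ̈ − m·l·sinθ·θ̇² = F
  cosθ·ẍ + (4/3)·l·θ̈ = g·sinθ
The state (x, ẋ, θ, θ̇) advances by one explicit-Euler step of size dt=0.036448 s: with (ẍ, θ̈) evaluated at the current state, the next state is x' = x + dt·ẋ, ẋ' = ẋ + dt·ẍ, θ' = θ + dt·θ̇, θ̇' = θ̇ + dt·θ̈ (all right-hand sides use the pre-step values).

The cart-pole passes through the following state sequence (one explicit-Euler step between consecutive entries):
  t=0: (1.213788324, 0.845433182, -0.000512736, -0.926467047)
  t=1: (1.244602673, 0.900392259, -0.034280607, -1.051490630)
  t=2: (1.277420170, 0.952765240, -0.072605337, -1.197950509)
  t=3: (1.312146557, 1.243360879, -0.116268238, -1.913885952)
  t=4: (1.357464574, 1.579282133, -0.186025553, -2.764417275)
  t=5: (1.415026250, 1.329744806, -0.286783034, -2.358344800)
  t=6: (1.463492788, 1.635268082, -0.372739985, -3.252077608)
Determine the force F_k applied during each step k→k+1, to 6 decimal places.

step 0→1:
  ẍ = (ẋ'−ẋ)/dt = (0.900392259−0.845433182)/0.036448 = 1.507876
  θ̈ = (θ̇'−θ̇)/dt = (-1.051490630−-0.926467047)/0.036448 = -3.430190
  sinθ=-0.000513, cosθ=1.000000
  F = (M+m)·ẍ + m·l·cosθ·θ̈ − m·l·sinθ·θ̇² = 2.505074 + -0.216945 − -0.000028 = 2.288157
step 1→2:
  ẍ = (ẋ'−ẋ)/dt = (0.952765240−0.900392259)/0.036448 = 1.436923
  θ̈ = (θ̇'−θ̇)/dt = (-1.197950509−-1.051490630)/0.036448 = -4.018324
  sinθ=-0.034274, cosθ=0.999412
  F = (M+m)·ẍ + m·l·cosθ·θ̈ − m·l·sinθ·θ̇² = 2.387198 + -0.253993 − -0.002397 = 2.135602
step 2→3:
  ẍ = (ẋ'−ẋ)/dt = (1.243360879−0.952765240)/0.036448 = 7.972883
  θ̈ = (θ̇'−θ̇)/dt = (-1.913885952−-1.197950509)/0.036448 = -19.642654
  sinθ=-0.072542, cosθ=0.997365
  F = (M+m)·ẍ + m·l·cosθ·θ̈ − m·l·sinθ·θ̇² = 13.245558 + -1.239042 − -0.006584 = 12.013100
step 3→4:
  ẍ = (ẋ'−ẋ)/dt = (1.579282133−1.243360879)/0.036448 = 9.216452
  θ̈ = (θ̇'−θ̇)/dt = (-2.764417275−-1.913885952)/0.036448 = -23.335473
  sinθ=-0.116006, cosθ=0.993248
  F = (M+m)·ẍ + m·l·cosθ·θ̈ − m·l·sinθ·θ̇² = 15.311532 + -1.465906 − -0.026875 = 13.872501
step 4→5:
  ẍ = (ẋ'−ẋ)/dt = (1.329744806−1.579282133)/0.036448 = -6.846393
  θ̈ = (θ̇'−θ̇)/dt = (-2.358344800−-2.764417275)/0.036448 = 11.141146
  sinθ=-0.184954, cosθ=0.982747
  F = (M+m)·ẍ + m·l·cosθ·θ̈ − m·l·sinθ·θ̇² = -11.374090 + 0.692473 − -0.089393 = -10.592224
step 5→6:
  ẍ = (ẋ'−ẋ)/dt = (1.635268082−1.329744806)/0.036448 = 8.382443
  θ̈ = (θ̇'−θ̇)/dt = (-3.252077608−-2.358344800)/0.036448 = -24.520764
  sinθ=-0.282868, cosθ=0.959159
  F = (M+m)·ẍ + m·l·cosθ·θ̈ − m·l·sinθ·θ̇² = 13.925970 + -1.487497 − -0.099502 = 12.537975

F_0 = 2.288157 N
F_1 = 2.135602 N
F_2 = 12.013100 N
F_3 = 13.872501 N
F_4 = -10.592224 N
F_5 = 12.537975 N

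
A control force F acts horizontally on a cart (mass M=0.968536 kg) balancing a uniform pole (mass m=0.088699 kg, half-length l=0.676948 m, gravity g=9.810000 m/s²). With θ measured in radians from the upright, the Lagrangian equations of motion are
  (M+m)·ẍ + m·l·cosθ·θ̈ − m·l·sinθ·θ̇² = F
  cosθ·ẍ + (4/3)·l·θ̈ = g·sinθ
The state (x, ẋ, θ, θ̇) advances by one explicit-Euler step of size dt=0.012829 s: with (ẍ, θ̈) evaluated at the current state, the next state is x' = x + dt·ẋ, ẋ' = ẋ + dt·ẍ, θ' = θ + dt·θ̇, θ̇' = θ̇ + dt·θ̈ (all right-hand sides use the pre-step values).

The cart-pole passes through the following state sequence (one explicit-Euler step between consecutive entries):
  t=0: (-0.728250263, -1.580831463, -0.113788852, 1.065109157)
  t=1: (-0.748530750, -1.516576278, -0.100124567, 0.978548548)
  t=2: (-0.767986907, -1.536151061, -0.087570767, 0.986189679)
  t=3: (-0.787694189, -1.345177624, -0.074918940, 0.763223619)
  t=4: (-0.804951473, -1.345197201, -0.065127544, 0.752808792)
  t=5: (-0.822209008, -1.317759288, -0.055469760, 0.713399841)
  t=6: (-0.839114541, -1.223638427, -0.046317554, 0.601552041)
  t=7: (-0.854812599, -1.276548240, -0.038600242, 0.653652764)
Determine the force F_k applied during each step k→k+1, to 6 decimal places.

F_0 = 4.900473 N
F_1 = -1.571822 N
F_2 = 14.703618 N
F_3 = -0.047604 N
F_4 = 2.079309 N
F_5 = 7.235488 N
F_6 = -4.115690 N

step 0→1:
  ẍ = (ẋ'−ẋ)/dt = (-1.516576278−-1.580831463)/0.012829 = 5.008589
  θ̈ = (θ̇'−θ̇)/dt = (0.978548548−1.065109157)/0.012829 = -6.747261
  sinθ=-0.113543, cosθ=0.993533
  F = (M+m)·ẍ + m·l·cosθ·θ̈ − m·l·sinθ·θ̇² = 5.295255 + -0.402517 − -0.007734 = 4.900473
step 1→2:
  ẍ = (ẋ'−ẋ)/dt = (-1.536151061−-1.516576278)/0.012829 = -1.525823
  θ̈ = (θ̇'−θ̇)/dt = (0.986189679−0.978548548)/0.012829 = 0.595614
  sinθ=-0.099957, cosθ=0.994992
  F = (M+m)·ẍ + m·l·cosθ·θ̈ − m·l·sinθ·θ̇² = -1.613153 + 0.035584 − -0.005747 = -1.571822
step 2→3:
  ẍ = (ẋ'−ẋ)/dt = (-1.345177624−-1.536151061)/0.012829 = 14.886074
  θ̈ = (θ̇'−θ̇)/dt = (0.763223619−0.986189679)/0.012829 = -17.379847
  sinθ=-0.087459, cosθ=0.996168
  F = (M+m)·ẍ + m·l·cosθ·θ̈ − m·l·sinθ·θ̇² = 15.738078 + -1.039567 − -0.005107 = 14.703618
step 3→4:
  ẍ = (ẋ'−ẋ)/dt = (-1.345197201−-1.345177624)/0.012829 = -0.001526
  θ̈ = (θ̇'−θ̇)/dt = (0.752808792−0.763223619)/0.012829 = -0.811819
  sinθ=-0.074849, cosθ=0.997195
  F = (M+m)·ẍ + m·l·cosθ·θ̈ − m·l·sinθ·θ̇² = -0.001613 + -0.048609 − -0.002618 = -0.047604
step 4→5:
  ẍ = (ẋ'−ẋ)/dt = (-1.317759288−-1.345197201)/0.012829 = 2.138741
  θ̈ = (θ̇'−θ̇)/dt = (0.713399841−0.752808792)/0.012829 = -3.071865
  sinθ=-0.065082, cosθ=0.997880
  F = (M+m)·ẍ + m·l·cosθ·θ̈ − m·l·sinθ·θ̇² = 2.261152 + -0.184058 − -0.002215 = 2.079309
step 5→6:
  ẍ = (ẋ'−ẋ)/dt = (-1.223638427−-1.317759288)/0.012829 = 7.336570
  θ̈ = (θ̇'−θ̇)/dt = (0.601552041−0.713399841)/0.012829 = -8.718357
  sinθ=-0.055441, cosθ=0.998462
  F = (M+m)·ẍ + m·l·cosθ·θ̈ − m·l·sinθ·θ̇² = 7.756479 + -0.522685 − -0.001694 = 7.235488
step 6→7:
  ẍ = (ẋ'−ẋ)/dt = (-1.276548240−-1.223638427)/0.012829 = -4.124235
  θ̈ = (θ̇'−θ̇)/dt = (0.653652764−0.601552041)/0.012829 = 4.061168
  sinθ=-0.046301, cosθ=0.998928
  F = (M+m)·ẍ + m·l·cosθ·θ̈ − m·l·sinθ·θ̇² = -4.360286 + 0.243590 − -0.001006 = -4.115690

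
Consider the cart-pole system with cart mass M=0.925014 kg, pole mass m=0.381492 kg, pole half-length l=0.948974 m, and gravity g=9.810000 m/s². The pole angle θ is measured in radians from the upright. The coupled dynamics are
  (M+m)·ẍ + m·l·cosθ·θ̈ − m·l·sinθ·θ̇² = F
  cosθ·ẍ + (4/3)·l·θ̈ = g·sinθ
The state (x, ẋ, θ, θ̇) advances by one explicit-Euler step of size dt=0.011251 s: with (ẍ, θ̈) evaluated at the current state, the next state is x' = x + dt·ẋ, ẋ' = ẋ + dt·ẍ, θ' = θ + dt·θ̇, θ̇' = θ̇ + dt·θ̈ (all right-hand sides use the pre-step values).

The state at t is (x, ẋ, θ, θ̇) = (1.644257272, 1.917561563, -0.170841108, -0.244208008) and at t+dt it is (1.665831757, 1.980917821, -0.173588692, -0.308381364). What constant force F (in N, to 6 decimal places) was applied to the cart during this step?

ẍ = (ẋ'−ẋ)/dt = (1.980917821−1.917561563)/0.011251 = 5.631167
θ̈ = (θ̇'−θ̇)/dt = (-0.308381364−-0.244208008)/0.011251 = -5.703791
sinθ=-0.170011, cosθ=0.985442
F = (M+m)·ẍ + m·l·cosθ·θ̈ − m·l·sinθ·θ̇² = 7.357153 + -2.034860 − -0.003671 = 5.325964

F = 5.325964 N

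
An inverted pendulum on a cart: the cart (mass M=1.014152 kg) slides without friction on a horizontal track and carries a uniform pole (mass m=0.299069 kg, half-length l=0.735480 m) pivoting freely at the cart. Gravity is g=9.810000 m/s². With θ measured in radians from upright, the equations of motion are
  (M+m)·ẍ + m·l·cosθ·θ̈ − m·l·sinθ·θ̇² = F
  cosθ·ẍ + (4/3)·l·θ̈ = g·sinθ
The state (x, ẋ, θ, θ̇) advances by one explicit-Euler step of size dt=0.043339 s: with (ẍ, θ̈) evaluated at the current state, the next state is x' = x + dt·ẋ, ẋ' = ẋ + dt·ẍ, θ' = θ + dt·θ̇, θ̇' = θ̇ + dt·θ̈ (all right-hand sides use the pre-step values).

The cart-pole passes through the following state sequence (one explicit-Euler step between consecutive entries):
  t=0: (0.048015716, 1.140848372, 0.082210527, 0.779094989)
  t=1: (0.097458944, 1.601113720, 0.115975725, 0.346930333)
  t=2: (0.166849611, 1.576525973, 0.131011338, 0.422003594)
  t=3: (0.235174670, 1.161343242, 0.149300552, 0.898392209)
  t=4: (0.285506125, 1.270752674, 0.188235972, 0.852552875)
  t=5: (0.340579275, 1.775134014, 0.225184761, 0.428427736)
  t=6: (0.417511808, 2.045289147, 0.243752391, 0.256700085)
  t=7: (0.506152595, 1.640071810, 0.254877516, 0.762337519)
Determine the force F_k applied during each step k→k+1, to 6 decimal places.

F_0 = 11.749634 N
F_1 = -0.369639 N
F_2 = -10.188522 N
F_3 = 3.058762 N
F_4 = 13.138864 N
F_5 = 7.327425 N
F_6 = -9.791634 N

step 0→1:
  ẍ = (ẋ'−ẋ)/dt = (1.601113720−1.140848372)/0.043339 = 10.620119
  θ̈ = (θ̇'−θ̇)/dt = (0.346930333−0.779094989)/0.043339 = -9.971727
  sinθ=0.082118, cosθ=0.996623
  F = (M+m)·ẍ + m·l·cosθ·θ̈ − m·l·sinθ·θ̇² = 13.946564 + -2.185966 − 0.010964 = 11.749634
step 1→2:
  ẍ = (ẋ'−ẋ)/dt = (1.576525973−1.601113720)/0.043339 = -0.567335
  θ̈ = (θ̇'−θ̇)/dt = (0.422003594−0.346930333)/0.043339 = 1.732233
  sinθ=0.115716, cosθ=0.993282
  F = (M+m)·ẍ + m·l·cosθ·θ̈ − m·l·sinθ·θ̇² = -0.745037 + 0.378461 − 0.003064 = -0.369639
step 2→3:
  ẍ = (ẋ'−ẋ)/dt = (1.161343242−1.576525973)/0.043339 = -9.579887
  θ̈ = (θ̇'−θ̇)/dt = (0.898392209−0.422003594)/0.043339 = 10.992146
  sinθ=0.130637, cosθ=0.991430
  F = (M+m)·ẍ + m·l·cosθ·θ̈ − m·l·sinθ·θ̇² = -12.580509 + 2.397104 − 0.005117 = -10.188522
step 3→4:
  ẍ = (ẋ'−ẋ)/dt = (1.270752674−1.161343242)/0.043339 = 2.524503
  θ̈ = (θ̇'−θ̇)/dt = (0.852552875−0.898392209)/0.043339 = -1.057692
  sinθ=0.148747, cosθ=0.988875
  F = (M+m)·ẍ + m·l·cosθ·θ̈ − m·l·sinθ·θ̇² = 3.315230 + -0.230061 − 0.026407 = 3.058762
step 4→5:
  ẍ = (ẋ'−ẋ)/dt = (1.775134014−1.270752674)/0.043339 = 11.638047
  θ̈ = (θ̇'−θ̇)/dt = (0.428427736−0.852552875)/0.043339 = -9.786223
  sinθ=0.187126, cosθ=0.982336
  F = (M+m)·ẍ + m·l·cosθ·θ̈ − m·l·sinθ·θ̇² = 15.283328 + -2.114547 − 0.029917 = 13.138864
step 5→6:
  ẍ = (ẋ'−ẋ)/dt = (2.045289147−1.775134014)/0.043339 = 6.233534
  θ̈ = (θ̇'−θ̇)/dt = (0.256700085−0.428427736)/0.043339 = -3.962428
  sinθ=0.223286, cosθ=0.974753
  F = (M+m)·ẍ + m·l·cosθ·θ̈ − m·l·sinθ·θ̇² = 8.186008 + -0.849568 − 0.009015 = 7.327425
step 6→7:
  ẍ = (ẋ'−ẋ)/dt = (1.640071810−2.045289147)/0.043339 = -9.349947
  θ̈ = (θ̇'−θ̇)/dt = (0.762337519−0.256700085)/0.043339 = 11.667030
  sinθ=0.241346, cosθ=0.970439
  F = (M+m)·ẍ + m·l·cosθ·θ̈ − m·l·sinθ·θ̇² = -12.278546 + 2.490410 − 0.003498 = -9.791634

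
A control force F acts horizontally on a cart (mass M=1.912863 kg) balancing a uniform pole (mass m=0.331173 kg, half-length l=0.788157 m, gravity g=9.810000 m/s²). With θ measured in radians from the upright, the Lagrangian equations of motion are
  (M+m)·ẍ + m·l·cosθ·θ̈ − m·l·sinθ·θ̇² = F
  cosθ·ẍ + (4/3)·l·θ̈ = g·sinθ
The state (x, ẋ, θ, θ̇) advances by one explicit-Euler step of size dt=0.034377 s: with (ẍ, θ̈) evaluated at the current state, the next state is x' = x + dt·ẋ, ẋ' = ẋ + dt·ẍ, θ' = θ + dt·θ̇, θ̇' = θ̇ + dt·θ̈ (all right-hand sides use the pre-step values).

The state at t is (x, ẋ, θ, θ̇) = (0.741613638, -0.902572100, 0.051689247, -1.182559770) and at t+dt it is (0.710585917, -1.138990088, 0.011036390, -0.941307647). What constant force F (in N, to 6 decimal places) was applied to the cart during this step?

ẍ = (ẋ'−ẋ)/dt = (-1.138990088−-0.902572100)/0.034377 = -6.877214
θ̈ = (θ̇'−θ̇)/dt = (-0.941307647−-1.182559770)/0.034377 = 7.017835
sinθ=0.051666, cosθ=0.998664
F = (M+m)·ẍ + m·l·cosθ·θ̈ − m·l·sinθ·θ̇² = -15.432716 + 1.829323 − 0.018859 = -13.622252

F = -13.622252 N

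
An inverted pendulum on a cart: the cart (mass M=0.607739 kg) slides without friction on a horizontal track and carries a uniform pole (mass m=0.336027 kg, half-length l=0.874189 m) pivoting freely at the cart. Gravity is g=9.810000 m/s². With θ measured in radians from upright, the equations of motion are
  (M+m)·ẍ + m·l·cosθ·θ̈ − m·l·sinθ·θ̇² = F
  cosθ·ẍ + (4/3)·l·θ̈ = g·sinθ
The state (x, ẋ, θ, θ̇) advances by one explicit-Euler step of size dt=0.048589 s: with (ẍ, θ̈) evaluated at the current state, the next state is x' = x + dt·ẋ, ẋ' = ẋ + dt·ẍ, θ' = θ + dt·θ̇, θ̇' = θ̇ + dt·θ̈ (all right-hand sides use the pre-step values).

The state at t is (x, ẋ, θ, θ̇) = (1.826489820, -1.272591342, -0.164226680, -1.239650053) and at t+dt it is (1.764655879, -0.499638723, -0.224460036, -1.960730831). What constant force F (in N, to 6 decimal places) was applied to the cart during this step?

F = 10.786476 N

ẍ = (ẋ'−ẋ)/dt = (-0.499638723−-1.272591342)/0.048589 = 15.907975
θ̈ = (θ̇'−θ̇)/dt = (-1.960730831−-1.239650053)/0.048589 = -14.840412
sinθ=-0.163489, cosθ=0.986545
F = (M+m)·ẍ + m·l·cosθ·θ̈ − m·l·sinθ·θ̇² = 15.013406 + -4.300732 − -0.073802 = 10.786476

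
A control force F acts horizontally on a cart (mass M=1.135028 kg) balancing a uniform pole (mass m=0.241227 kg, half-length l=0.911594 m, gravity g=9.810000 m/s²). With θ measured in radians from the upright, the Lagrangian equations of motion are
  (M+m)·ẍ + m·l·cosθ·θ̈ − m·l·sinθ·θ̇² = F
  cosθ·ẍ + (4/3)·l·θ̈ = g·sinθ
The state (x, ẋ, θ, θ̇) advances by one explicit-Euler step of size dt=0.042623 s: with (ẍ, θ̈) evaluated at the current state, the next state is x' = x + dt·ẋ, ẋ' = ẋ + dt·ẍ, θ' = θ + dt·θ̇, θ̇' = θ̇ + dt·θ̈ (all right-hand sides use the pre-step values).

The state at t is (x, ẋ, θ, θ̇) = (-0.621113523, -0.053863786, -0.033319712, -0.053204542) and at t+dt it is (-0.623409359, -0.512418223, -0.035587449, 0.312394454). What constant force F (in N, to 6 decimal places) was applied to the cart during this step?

F = -12.921098 N

ẍ = (ẋ'−ẋ)/dt = (-0.512418223−-0.053863786)/0.042623 = -10.758380
θ̈ = (θ̇'−θ̇)/dt = (0.312394454−-0.053204542)/0.042623 = 8.577505
sinθ=-0.033314, cosθ=0.999445
F = (M+m)·ẍ + m·l·cosθ·θ̈ − m·l·sinθ·θ̇² = -14.806274 + 1.885156 − -0.000021 = -12.921098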